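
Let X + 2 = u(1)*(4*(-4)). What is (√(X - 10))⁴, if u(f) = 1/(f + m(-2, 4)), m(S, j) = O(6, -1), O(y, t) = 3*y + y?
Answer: 99856/625 ≈ 159.77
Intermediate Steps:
O(y, t) = 4*y
m(S, j) = 24 (m(S, j) = 4*6 = 24)
u(f) = 1/(24 + f) (u(f) = 1/(f + 24) = 1/(24 + f))
X = -66/25 (X = -2 + (4*(-4))/(24 + 1) = -2 - 16/25 = -66/25 ≈ -2.6400)
(√(X - 10))⁴ = (√(-66/25 - 10))⁴ = (√(-316/25))⁴ = (2*I*√79/5)⁴ = 99856/625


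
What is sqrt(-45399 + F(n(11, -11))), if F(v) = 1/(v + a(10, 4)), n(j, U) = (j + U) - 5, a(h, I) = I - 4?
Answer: 22*I*sqrt(2345)/5 ≈ 213.07*I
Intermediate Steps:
a(h, I) = -4 + I
n(j, U) = -5 + U + j (n(j, U) = (U + j) - 5 = -5 + U + j)
F(v) = 1/v (F(v) = 1/(v + (-4 + 4)) = 1/(v + 0) = 1/v)
sqrt(-45399 + F(n(11, -11))) = sqrt(-45399 + 1/(-5 - 11 + 11)) = sqrt(-45399 + 1/(-5)) = sqrt(-45399 - 1/5) = sqrt(-226996/5) = 22*I*sqrt(2345)/5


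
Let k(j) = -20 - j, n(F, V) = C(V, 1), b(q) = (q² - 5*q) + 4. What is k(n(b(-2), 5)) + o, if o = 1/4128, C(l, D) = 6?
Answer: -107327/4128 ≈ -26.000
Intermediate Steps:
b(q) = 4 + q² - 5*q
n(F, V) = 6
o = 1/4128 ≈ 0.00024225
k(n(b(-2), 5)) + o = (-20 - 1*6) + 1/4128 = (-20 - 6) + 1/4128 = -26 + 1/4128 = -107327/4128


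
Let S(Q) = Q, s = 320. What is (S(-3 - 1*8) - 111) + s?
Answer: 198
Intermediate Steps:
(S(-3 - 1*8) - 111) + s = ((-3 - 1*8) - 111) + 320 = ((-3 - 8) - 111) + 320 = (-11 - 111) + 320 = -122 + 320 = 198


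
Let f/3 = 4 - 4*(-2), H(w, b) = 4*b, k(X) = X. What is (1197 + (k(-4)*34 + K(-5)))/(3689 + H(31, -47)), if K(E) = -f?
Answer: 1025/3501 ≈ 0.29277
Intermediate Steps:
f = 36 (f = 3*(4 - 4*(-2)) = 3*(4 + 8) = 3*12 = 36)
K(E) = -36 (K(E) = -1*36 = -36)
(1197 + (k(-4)*34 + K(-5)))/(3689 + H(31, -47)) = (1197 + (-4*34 - 36))/(3689 + 4*(-47)) = (1197 + (-136 - 36))/(3689 - 188) = (1197 - 172)/3501 = 1025*(1/3501) = 1025/3501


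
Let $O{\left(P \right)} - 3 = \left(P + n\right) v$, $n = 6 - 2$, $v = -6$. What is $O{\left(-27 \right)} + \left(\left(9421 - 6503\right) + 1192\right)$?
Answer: $4251$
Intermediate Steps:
$n = 4$
$O{\left(P \right)} = -21 - 6 P$ ($O{\left(P \right)} = 3 + \left(P + 4\right) \left(-6\right) = 3 + \left(4 + P\right) \left(-6\right) = 3 - \left(24 + 6 P\right) = -21 - 6 P$)
$O{\left(-27 \right)} + \left(\left(9421 - 6503\right) + 1192\right) = \left(-21 - -162\right) + \left(\left(9421 - 6503\right) + 1192\right) = \left(-21 + 162\right) + \left(2918 + 1192\right) = 141 + 4110 = 4251$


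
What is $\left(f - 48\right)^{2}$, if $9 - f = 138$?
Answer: $31329$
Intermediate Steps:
$f = -129$ ($f = 9 - 138 = -129$)
$\left(f - 48\right)^{2} = \left(-129 - 48\right)^{2} = \left(-177\right)^{2} = 31329$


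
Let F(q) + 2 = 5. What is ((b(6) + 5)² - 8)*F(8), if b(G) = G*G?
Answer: 5019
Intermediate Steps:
b(G) = G²
F(q) = 3 (F(q) = -2 + 5 = 3)
((b(6) + 5)² - 8)*F(8) = ((6² + 5)² - 8)*3 = ((36 + 5)² - 8)*3 = (41² - 8)*3 = (1681 - 8)*3 = 1673*3 = 5019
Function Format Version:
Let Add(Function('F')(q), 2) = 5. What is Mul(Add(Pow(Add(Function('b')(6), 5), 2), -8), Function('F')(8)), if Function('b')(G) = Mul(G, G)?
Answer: 5019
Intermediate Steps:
Function('b')(G) = Pow(G, 2)
Function('F')(q) = 3 (Function('F')(q) = Add(-2, 5) = 3)
Mul(Add(Pow(Add(Function('b')(6), 5), 2), -8), Function('F')(8)) = Mul(Add(Pow(Add(Pow(6, 2), 5), 2), -8), 3) = Mul(Add(Pow(Add(36, 5), 2), -8), 3) = Mul(Add(Pow(41, 2), -8), 3) = Mul(Add(1681, -8), 3) = Mul(1673, 3) = 5019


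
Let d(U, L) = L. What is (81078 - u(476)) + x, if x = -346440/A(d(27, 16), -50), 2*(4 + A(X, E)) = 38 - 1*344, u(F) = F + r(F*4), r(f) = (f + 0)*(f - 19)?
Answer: -550478326/157 ≈ -3.5062e+6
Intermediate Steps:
r(f) = f*(-19 + f)
u(F) = F + 4*F*(-19 + 4*F) (u(F) = F + (F*4)*(-19 + F*4) = F + (4*F)*(-19 + 4*F) = F + 4*F*(-19 + 4*F))
A(X, E) = -157 (A(X, E) = -4 + (38 - 1*344)/2 = -4 + (38 - 344)/2 = -4 + (½)*(-306) = -4 - 153 = -157)
x = 346440/157 (x = -346440/(-157) = -346440*(-1/157) = 346440/157 ≈ 2206.6)
(81078 - u(476)) + x = (81078 - 476*(-75 + 16*476)) + 346440/157 = (81078 - 476*(-75 + 7616)) + 346440/157 = (81078 - 476*7541) + 346440/157 = (81078 - 1*3589516) + 346440/157 = (81078 - 3589516) + 346440/157 = -3508438 + 346440/157 = -550478326/157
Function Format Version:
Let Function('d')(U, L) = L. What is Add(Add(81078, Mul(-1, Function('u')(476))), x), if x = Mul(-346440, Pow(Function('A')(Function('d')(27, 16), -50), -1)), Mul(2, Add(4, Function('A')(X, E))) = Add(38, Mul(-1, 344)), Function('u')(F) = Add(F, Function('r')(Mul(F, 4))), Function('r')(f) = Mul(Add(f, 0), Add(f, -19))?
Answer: Rational(-550478326, 157) ≈ -3.5062e+6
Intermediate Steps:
Function('r')(f) = Mul(f, Add(-19, f))
Function('u')(F) = Add(F, Mul(4, F, Add(-19, Mul(4, F)))) (Function('u')(F) = Add(F, Mul(Mul(F, 4), Add(-19, Mul(F, 4)))) = Add(F, Mul(Mul(4, F), Add(-19, Mul(4, F)))) = Add(F, Mul(4, F, Add(-19, Mul(4, F)))))
Function('A')(X, E) = -157 (Function('A')(X, E) = Add(-4, Mul(Rational(1, 2), Add(38, Mul(-1, 344)))) = Add(-4, Mul(Rational(1, 2), Add(38, -344))) = Add(-4, Mul(Rational(1, 2), -306)) = Add(-4, -153) = -157)
x = Rational(346440, 157) (x = Mul(-346440, Pow(-157, -1)) = Mul(-346440, Rational(-1, 157)) = Rational(346440, 157) ≈ 2206.6)
Add(Add(81078, Mul(-1, Function('u')(476))), x) = Add(Add(81078, Mul(-1, Mul(476, Add(-75, Mul(16, 476))))), Rational(346440, 157)) = Add(Add(81078, Mul(-1, Mul(476, Add(-75, 7616)))), Rational(346440, 157)) = Add(Add(81078, Mul(-1, Mul(476, 7541))), Rational(346440, 157)) = Add(Add(81078, Mul(-1, 3589516)), Rational(346440, 157)) = Add(Add(81078, -3589516), Rational(346440, 157)) = Add(-3508438, Rational(346440, 157)) = Rational(-550478326, 157)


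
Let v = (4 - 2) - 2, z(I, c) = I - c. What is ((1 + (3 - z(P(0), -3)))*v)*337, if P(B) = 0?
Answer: 0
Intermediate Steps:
v = 0 (v = 2 - 2 = 0)
((1 + (3 - z(P(0), -3)))*v)*337 = ((1 + (3 - (0 - 1*(-3))))*0)*337 = ((1 + (3 - (0 + 3)))*0)*337 = ((1 + (3 - 1*3))*0)*337 = ((1 + (3 - 3))*0)*337 = ((1 + 0)*0)*337 = (1*0)*337 = 0*337 = 0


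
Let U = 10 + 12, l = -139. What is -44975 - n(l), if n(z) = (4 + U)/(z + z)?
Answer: -6251512/139 ≈ -44975.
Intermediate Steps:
U = 22
n(z) = 13/z (n(z) = (4 + 22)/(z + z) = 26/((2*z)) = 26*(1/(2*z)) = 13/z)
-44975 - n(l) = -44975 - 13/(-139) = -44975 - 13*(-1)/139 = -44975 - 1*(-13/139) = -44975 + 13/139 = -6251512/139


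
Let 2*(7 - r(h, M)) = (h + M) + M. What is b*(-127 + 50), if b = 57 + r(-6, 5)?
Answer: -4774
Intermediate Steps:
r(h, M) = 7 - M - h/2 (r(h, M) = 7 - ((h + M) + M)/2 = 7 - ((M + h) + M)/2 = 7 - (h + 2*M)/2 = 7 + (-M - h/2) = 7 - M - h/2)
b = 62 (b = 57 + (7 - 1*5 - 1/2*(-6)) = 57 + (7 - 5 + 3) = 57 + 5 = 62)
b*(-127 + 50) = 62*(-127 + 50) = 62*(-77) = -4774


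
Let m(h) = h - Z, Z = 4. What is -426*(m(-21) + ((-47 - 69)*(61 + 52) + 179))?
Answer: 5518404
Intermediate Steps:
m(h) = -4 + h (m(h) = h - 1*4 = h - 4 = -4 + h)
-426*(m(-21) + ((-47 - 69)*(61 + 52) + 179)) = -426*((-4 - 21) + ((-47 - 69)*(61 + 52) + 179)) = -426*(-25 + (-116*113 + 179)) = -426*(-25 + (-13108 + 179)) = -426*(-25 - 12929) = -426*(-12954) = 5518404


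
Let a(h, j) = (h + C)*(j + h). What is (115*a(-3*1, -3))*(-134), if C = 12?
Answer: 832140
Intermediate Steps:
a(h, j) = (12 + h)*(h + j) (a(h, j) = (h + 12)*(j + h) = (12 + h)*(h + j))
(115*a(-3*1, -3))*(-134) = (115*((-3*1)² + 12*(-3*1) + 12*(-3) - 3*1*(-3)))*(-134) = (115*((-3)² + 12*(-3) - 36 - 3*(-3)))*(-134) = (115*(9 - 36 - 36 + 9))*(-134) = (115*(-54))*(-134) = -6210*(-134) = 832140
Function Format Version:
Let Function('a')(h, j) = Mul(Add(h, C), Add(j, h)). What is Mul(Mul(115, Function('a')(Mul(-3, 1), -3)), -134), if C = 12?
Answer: 832140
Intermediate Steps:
Function('a')(h, j) = Mul(Add(12, h), Add(h, j)) (Function('a')(h, j) = Mul(Add(h, 12), Add(j, h)) = Mul(Add(12, h), Add(h, j)))
Mul(Mul(115, Function('a')(Mul(-3, 1), -3)), -134) = Mul(Mul(115, Add(Pow(Mul(-3, 1), 2), Mul(12, Mul(-3, 1)), Mul(12, -3), Mul(Mul(-3, 1), -3))), -134) = Mul(Mul(115, Add(Pow(-3, 2), Mul(12, -3), -36, Mul(-3, -3))), -134) = Mul(Mul(115, Add(9, -36, -36, 9)), -134) = Mul(Mul(115, -54), -134) = Mul(-6210, -134) = 832140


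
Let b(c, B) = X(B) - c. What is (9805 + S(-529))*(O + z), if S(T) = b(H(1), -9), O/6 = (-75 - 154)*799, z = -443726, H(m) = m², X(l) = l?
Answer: -15099501840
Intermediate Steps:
b(c, B) = B - c
O = -1097826 (O = 6*((-75 - 154)*799) = 6*(-229*799) = 6*(-182971) = -1097826)
S(T) = -10 (S(T) = -9 - 1*1² = -9 - 1*1 = -9 - 1 = -10)
(9805 + S(-529))*(O + z) = (9805 - 10)*(-1097826 - 443726) = 9795*(-1541552) = -15099501840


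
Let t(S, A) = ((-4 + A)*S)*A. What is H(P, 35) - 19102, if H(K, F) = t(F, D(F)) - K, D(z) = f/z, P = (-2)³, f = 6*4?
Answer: -671074/35 ≈ -19174.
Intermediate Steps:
f = 24
P = -8
D(z) = 24/z
t(S, A) = A*S*(-4 + A) (t(S, A) = (S*(-4 + A))*A = A*S*(-4 + A))
H(K, F) = -96 - K + 576/F (H(K, F) = (24/F)*F*(-4 + 24/F) - K = (-96 + 576/F) - K = -96 - K + 576/F)
H(P, 35) - 19102 = (-96 - 1*(-8) + 576/35) - 19102 = (-96 + 8 + 576*(1/35)) - 19102 = (-96 + 8 + 576/35) - 19102 = -2504/35 - 19102 = -671074/35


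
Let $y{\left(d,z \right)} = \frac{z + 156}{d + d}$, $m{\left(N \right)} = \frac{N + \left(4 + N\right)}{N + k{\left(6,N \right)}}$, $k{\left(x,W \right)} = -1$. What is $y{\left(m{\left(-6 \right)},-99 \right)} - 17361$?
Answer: $- \frac{277377}{16} \approx -17336.0$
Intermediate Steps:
$m{\left(N \right)} = \frac{4 + 2 N}{-1 + N}$ ($m{\left(N \right)} = \frac{N + \left(4 + N\right)}{N - 1} = \frac{4 + 2 N}{-1 + N}$)
$y{\left(d,z \right)} = \frac{156 + z}{2 d}$
$y{\left(m{\left(-6 \right)},-99 \right)} - 17361 = \frac{156 - 99}{2 \frac{2 \left(2 - 6\right)}{-1 - 6}} - 17361 = \frac{1}{2} \frac{1}{2 \frac{1}{-7} \left(-4\right)} 57 - 17361 = \frac{1}{2} \frac{1}{2 \left(- \frac{1}{7}\right) \left(-4\right)} 57 - 17361 = \frac{1}{2} \frac{1}{\frac{8}{7}} \cdot 57 - 17361 = \frac{1}{2} \cdot \frac{7}{8} \cdot 57 - 17361 = \frac{399}{16} - 17361 = - \frac{277377}{16}$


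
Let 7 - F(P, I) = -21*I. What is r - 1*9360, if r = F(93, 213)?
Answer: -4880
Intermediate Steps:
F(P, I) = 7 + 21*I (F(P, I) = 7 - (-21)*I = 7 + 21*I)
r = 4480 (r = 7 + 21*213 = 7 + 4473 = 4480)
r - 1*9360 = 4480 - 1*9360 = 4480 - 9360 = -4880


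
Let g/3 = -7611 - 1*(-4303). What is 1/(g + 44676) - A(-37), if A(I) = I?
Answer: 1285825/34752 ≈ 37.000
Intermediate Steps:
g = -9924 (g = 3*(-7611 - 1*(-4303)) = 3*(-7611 + 4303) = 3*(-3308) = -9924)
1/(g + 44676) - A(-37) = 1/(-9924 + 44676) - 1*(-37) = 1/34752 + 37 = 1285825/34752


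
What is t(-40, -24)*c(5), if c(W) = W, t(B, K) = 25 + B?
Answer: -75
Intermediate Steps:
t(-40, -24)*c(5) = (25 - 40)*5 = -15*5 = -75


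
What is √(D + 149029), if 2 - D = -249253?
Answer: 2*√99571 ≈ 631.10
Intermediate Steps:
D = 249255 (D = 2 - 1*(-249253) = 2 + 249253 = 249255)
√(D + 149029) = √(249255 + 149029) = √398284 = 2*√99571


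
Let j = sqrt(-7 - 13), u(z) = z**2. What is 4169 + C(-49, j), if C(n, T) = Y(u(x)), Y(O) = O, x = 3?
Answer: 4178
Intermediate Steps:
j = 2*I*sqrt(5) (j = sqrt(-20) = 2*I*sqrt(5) ≈ 4.4721*I)
C(n, T) = 9 (C(n, T) = 3**2 = 9)
4169 + C(-49, j) = 4169 + 9 = 4178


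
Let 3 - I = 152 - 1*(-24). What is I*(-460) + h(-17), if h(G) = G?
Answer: 79563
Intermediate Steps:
I = -173 (I = 3 - (152 - 1*(-24)) = 3 - (152 + 24) = 3 - 1*176 = 3 - 176 = -173)
I*(-460) + h(-17) = -173*(-460) - 17 = 79580 - 17 = 79563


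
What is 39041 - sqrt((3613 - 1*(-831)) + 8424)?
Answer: 39041 - 2*sqrt(3217) ≈ 38928.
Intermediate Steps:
39041 - sqrt((3613 - 1*(-831)) + 8424) = 39041 - sqrt((3613 + 831) + 8424) = 39041 - sqrt(4444 + 8424) = 39041 - sqrt(12868) = 39041 - 2*sqrt(3217)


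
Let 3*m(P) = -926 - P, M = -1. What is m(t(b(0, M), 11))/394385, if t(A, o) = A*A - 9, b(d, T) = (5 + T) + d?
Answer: -311/394385 ≈ -0.00078857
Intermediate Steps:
b(d, T) = 5 + T + d
t(A, o) = -9 + A² (t(A, o) = A² - 9 = -9 + A²)
m(P) = -926/3 - P/3 (m(P) = (-926 - P)/3 = -926/3 - P/3)
m(t(b(0, M), 11))/394385 = (-926/3 - (-9 + (5 - 1 + 0)²)/3)/394385 = (-926/3 - (-9 + 4²)/3)*(1/394385) = (-926/3 - (-9 + 16)/3)*(1/394385) = (-926/3 - ⅓*7)*(1/394385) = (-926/3 - 7/3)*(1/394385) = -311*1/394385 = -311/394385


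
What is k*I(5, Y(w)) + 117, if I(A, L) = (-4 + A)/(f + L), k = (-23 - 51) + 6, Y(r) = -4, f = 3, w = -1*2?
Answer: 185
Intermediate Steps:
w = -2
k = -68 (k = -74 + 6 = -68)
I(A, L) = (-4 + A)/(3 + L)
k*I(5, Y(w)) + 117 = -68*(-4 + 5)/(3 - 4) + 117 = -68/(-1) + 117 = -(-68) + 117 = -68*(-1) + 117 = 68 + 117 = 185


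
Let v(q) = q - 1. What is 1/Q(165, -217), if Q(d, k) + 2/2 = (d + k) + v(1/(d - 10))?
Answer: -155/8369 ≈ -0.018521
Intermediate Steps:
v(q) = -1 + q
Q(d, k) = -2 + d + k + 1/(-10 + d) (Q(d, k) = -1 + ((d + k) + (-1 + 1/(d - 10))) = -1 + ((d + k) + (-1 + 1/(-10 + d))) = -1 + (-1 + d + k + 1/(-10 + d)) = -2 + d + k + 1/(-10 + d))
1/Q(165, -217) = 1/((1 + (-10 + 165)*(-2 + 165 - 217))/(-10 + 165)) = 1/((1 + 155*(-54))/155) = 1/((1 - 8370)/155) = 1/((1/155)*(-8369)) = 1/(-8369/155) = -155/8369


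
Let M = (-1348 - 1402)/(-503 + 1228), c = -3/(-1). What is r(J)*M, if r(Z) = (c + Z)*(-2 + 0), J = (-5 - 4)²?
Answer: 18480/29 ≈ 637.24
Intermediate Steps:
c = 3 (c = -3*(-1) = 3)
J = 81 (J = (-9)² = 81)
r(Z) = -6 - 2*Z (r(Z) = (3 + Z)*(-2 + 0) = (3 + Z)*(-2) = -6 - 2*Z)
M = -110/29 (M = -2750/725 = -2750*1/725 = -110/29 ≈ -3.7931)
r(J)*M = (-6 - 2*81)*(-110/29) = (-6 - 162)*(-110/29) = -168*(-110/29) = 18480/29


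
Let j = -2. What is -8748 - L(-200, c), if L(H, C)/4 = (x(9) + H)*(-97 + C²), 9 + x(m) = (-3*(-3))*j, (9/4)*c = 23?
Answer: -157432/81 ≈ -1943.6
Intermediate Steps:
c = 92/9 (c = (4/9)*23 = 92/9 ≈ 10.222)
x(m) = -27 (x(m) = -9 - 3*(-3)*(-2) = -9 + 9*(-2) = -9 - 18 = -27)
L(H, C) = 4*(-97 + C²)*(-27 + H) (L(H, C) = 4*((-27 + H)*(-97 + C²)) = 4*((-97 + C²)*(-27 + H)) = 4*(-97 + C²)*(-27 + H))
-8748 - L(-200, c) = -8748 - (10476 - 388*(-200) - 108*(92/9)² + 4*(-200)*(92/9)²) = -8748 - (10476 + 77600 - 108*8464/81 + 4*(-200)*(8464/81)) = -8748 - (10476 + 77600 - 33856/3 - 6771200/81) = -8748 - 1*(-551156/81) = -8748 + 551156/81 = -157432/81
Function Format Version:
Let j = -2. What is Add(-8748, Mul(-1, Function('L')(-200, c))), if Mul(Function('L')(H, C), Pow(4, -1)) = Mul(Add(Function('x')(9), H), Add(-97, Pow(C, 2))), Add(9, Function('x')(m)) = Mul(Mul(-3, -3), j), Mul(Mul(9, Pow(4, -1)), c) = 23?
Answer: Rational(-157432, 81) ≈ -1943.6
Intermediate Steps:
c = Rational(92, 9) (c = Mul(Rational(4, 9), 23) = Rational(92, 9) ≈ 10.222)
Function('x')(m) = -27 (Function('x')(m) = Add(-9, Mul(Mul(-3, -3), -2)) = Add(-9, Mul(9, -2)) = Add(-9, -18) = -27)
Function('L')(H, C) = Mul(4, Add(-97, Pow(C, 2)), Add(-27, H)) (Function('L')(H, C) = Mul(4, Mul(Add(-27, H), Add(-97, Pow(C, 2)))) = Mul(4, Mul(Add(-97, Pow(C, 2)), Add(-27, H))) = Mul(4, Add(-97, Pow(C, 2)), Add(-27, H)))
Add(-8748, Mul(-1, Function('L')(-200, c))) = Add(-8748, Mul(-1, Add(10476, Mul(-388, -200), Mul(-108, Pow(Rational(92, 9), 2)), Mul(4, -200, Pow(Rational(92, 9), 2))))) = Add(-8748, Mul(-1, Add(10476, 77600, Mul(-108, Rational(8464, 81)), Mul(4, -200, Rational(8464, 81))))) = Add(-8748, Mul(-1, Add(10476, 77600, Rational(-33856, 3), Rational(-6771200, 81)))) = Add(-8748, Mul(-1, Rational(-551156, 81))) = Add(-8748, Rational(551156, 81)) = Rational(-157432, 81)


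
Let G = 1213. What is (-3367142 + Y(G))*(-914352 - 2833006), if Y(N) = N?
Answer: 12613340965582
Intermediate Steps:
(-3367142 + Y(G))*(-914352 - 2833006) = (-3367142 + 1213)*(-914352 - 2833006) = -3365929*(-3747358) = 12613340965582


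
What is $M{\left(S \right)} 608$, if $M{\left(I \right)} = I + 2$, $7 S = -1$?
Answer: $\frac{7904}{7} \approx 1129.1$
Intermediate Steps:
$S = - \frac{1}{7}$ ($S = \frac{1}{7} \left(-1\right) = - \frac{1}{7} \approx -0.14286$)
$M{\left(I \right)} = 2 + I$
$M{\left(S \right)} 608 = \left(2 - \frac{1}{7}\right) 608 = \frac{13}{7} \cdot 608 = \frac{7904}{7}$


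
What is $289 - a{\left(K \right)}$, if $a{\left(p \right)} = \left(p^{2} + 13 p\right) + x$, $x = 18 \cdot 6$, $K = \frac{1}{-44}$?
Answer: $\frac{350987}{1936} \approx 181.29$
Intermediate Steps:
$K = - \frac{1}{44} \approx -0.022727$
$x = 108$
$a{\left(p \right)} = 108 + p^{2} + 13 p$ ($a{\left(p \right)} = \left(p^{2} + 13 p\right) + 108 = 108 + p^{2} + 13 p$)
$289 - a{\left(K \right)} = 289 - \left(108 + \left(- \frac{1}{44}\right)^{2} + 13 \left(- \frac{1}{44}\right)\right) = 289 - \left(108 + \frac{1}{1936} - \frac{13}{44}\right) = 289 - \frac{208517}{1936} = \frac{350987}{1936}$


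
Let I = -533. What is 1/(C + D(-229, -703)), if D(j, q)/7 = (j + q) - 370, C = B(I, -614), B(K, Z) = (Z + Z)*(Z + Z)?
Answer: 1/1498870 ≈ 6.6717e-7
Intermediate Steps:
B(K, Z) = 4*Z² (B(K, Z) = (2*Z)*(2*Z) = 4*Z²)
C = 1507984 (C = 4*(-614)² = 4*376996 = 1507984)
D(j, q) = -2590 + 7*j + 7*q (D(j, q) = 7*((j + q) - 370) = 7*(-370 + j + q) = -2590 + 7*j + 7*q)
1/(C + D(-229, -703)) = 1/(1507984 + (-2590 + 7*(-229) + 7*(-703))) = 1/(1507984 + (-2590 - 1603 - 4921)) = 1/(1507984 - 9114) = 1/1498870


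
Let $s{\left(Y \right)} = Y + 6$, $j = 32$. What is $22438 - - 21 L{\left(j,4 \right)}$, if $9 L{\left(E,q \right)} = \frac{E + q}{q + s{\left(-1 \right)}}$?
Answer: $\frac{67342}{3} \approx 22447.0$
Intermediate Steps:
$s{\left(Y \right)} = 6 + Y$
$L{\left(E,q \right)} = \frac{E + q}{9 \left(5 + q\right)}$ ($L{\left(E,q \right)} = \frac{\left(E + q\right) \frac{1}{q + \left(6 - 1\right)}}{9} = \frac{\left(E + q\right) \frac{1}{q + 5}}{9} = \frac{\left(E + q\right) \frac{1}{5 + q}}{9} = \frac{\frac{1}{5 + q} \left(E + q\right)}{9} = \frac{E + q}{9 \left(5 + q\right)}$)
$22438 - - 21 L{\left(j,4 \right)} = 22438 - - 21 \frac{32 + 4}{9 \left(5 + 4\right)} = 22438 - - 21 \cdot \frac{1}{9} \cdot \frac{1}{9} \cdot 36 = 22438 - \left(-21\right) \frac{4}{9} = 22438 - - \frac{28}{3} = 22438 + \frac{28}{3} = \frac{67342}{3}$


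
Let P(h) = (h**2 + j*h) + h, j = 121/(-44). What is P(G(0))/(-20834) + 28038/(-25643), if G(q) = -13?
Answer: -2356242949/2136985048 ≈ -1.1026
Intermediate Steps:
j = -11/4 (j = 121*(-1/44) = -11/4 ≈ -2.7500)
P(h) = h**2 - 7*h/4 (P(h) = (h**2 - 11*h/4) + h = h**2 - 7*h/4)
P(G(0))/(-20834) + 28038/(-25643) = ((1/4)*(-13)*(-7 + 4*(-13)))/(-20834) + 28038/(-25643) = ((1/4)*(-13)*(-7 - 52))*(-1/20834) + 28038*(-1/25643) = ((1/4)*(-13)*(-59))*(-1/20834) - 28038/25643 = (767/4)*(-1/20834) - 28038/25643 = -767/83336 - 28038/25643 = -2356242949/2136985048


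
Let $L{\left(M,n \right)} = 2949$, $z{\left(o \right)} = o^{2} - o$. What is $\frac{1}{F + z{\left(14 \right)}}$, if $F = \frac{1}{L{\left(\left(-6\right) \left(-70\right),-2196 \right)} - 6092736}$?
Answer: $\frac{6089787}{1108341233} \approx 0.0054945$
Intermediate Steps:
$F = - \frac{1}{6089787}$ ($F = \frac{1}{2949 - 6092736} = \frac{1}{-6089787} = - \frac{1}{6089787} \approx -1.6421 \cdot 10^{-7}$)
$\frac{1}{F + z{\left(14 \right)}} = \frac{1}{- \frac{1}{6089787} + 14 \left(-1 + 14\right)} = \frac{1}{- \frac{1}{6089787} + 14 \cdot 13} = \frac{1}{- \frac{1}{6089787} + 182} = \frac{1}{\frac{1108341233}{6089787}} = \frac{6089787}{1108341233}$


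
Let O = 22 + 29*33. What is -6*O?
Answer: -5874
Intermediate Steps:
O = 979 (O = 22 + 957 = 979)
-6*O = -6*979 = -5874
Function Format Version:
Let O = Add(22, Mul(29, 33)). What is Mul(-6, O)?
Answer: -5874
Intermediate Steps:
O = 979 (O = Add(22, 957) = 979)
Mul(-6, O) = Mul(-6, 979) = -5874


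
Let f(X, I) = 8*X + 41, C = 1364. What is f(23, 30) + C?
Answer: 1589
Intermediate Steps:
f(X, I) = 41 + 8*X
f(23, 30) + C = (41 + 8*23) + 1364 = (41 + 184) + 1364 = 225 + 1364 = 1589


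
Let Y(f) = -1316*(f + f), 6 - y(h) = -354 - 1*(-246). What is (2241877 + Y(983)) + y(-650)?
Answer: -345265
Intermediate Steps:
y(h) = 114 (y(h) = 6 - (-354 - 1*(-246)) = 6 - (-354 + 246) = 6 - 1*(-108) = 6 + 108 = 114)
Y(f) = -2632*f
(2241877 + Y(983)) + y(-650) = (2241877 - 2632*983) + 114 = (2241877 - 2587256) + 114 = -345379 + 114 = -345265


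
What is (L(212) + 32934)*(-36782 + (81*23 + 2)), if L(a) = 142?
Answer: -1154914692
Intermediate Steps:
(L(212) + 32934)*(-36782 + (81*23 + 2)) = (142 + 32934)*(-36782 + (81*23 + 2)) = 33076*(-36782 + (1863 + 2)) = 33076*(-36782 + 1865) = 33076*(-34917) = -1154914692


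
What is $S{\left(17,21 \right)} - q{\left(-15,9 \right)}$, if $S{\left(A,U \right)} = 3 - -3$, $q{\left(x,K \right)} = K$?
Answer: $-3$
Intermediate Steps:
$S{\left(A,U \right)} = 6$ ($S{\left(A,U \right)} = 3 + 3 = 6$)
$S{\left(17,21 \right)} - q{\left(-15,9 \right)} = 6 - 9 = -3$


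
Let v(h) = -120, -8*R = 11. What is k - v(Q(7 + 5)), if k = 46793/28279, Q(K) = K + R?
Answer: 3440273/28279 ≈ 121.65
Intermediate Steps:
R = -11/8 (R = -1/8*11 = -11/8 ≈ -1.3750)
Q(K) = -11/8 + K (Q(K) = K - 11/8 = -11/8 + K)
k = 46793/28279 (k = 46793*(1/28279) = 46793/28279 ≈ 1.6547)
k - v(Q(7 + 5)) = 46793/28279 - 1*(-120) = 46793/28279 + 120 = 3440273/28279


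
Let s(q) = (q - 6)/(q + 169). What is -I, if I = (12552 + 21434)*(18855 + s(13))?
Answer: -8330495383/13 ≈ -6.4081e+8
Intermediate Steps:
s(q) = (-6 + q)/(169 + q)
I = 8330495383/13 (I = (12552 + 21434)*(18855 + (-6 + 13)/(169 + 13)) = 33986*(18855 + 7/182) = 33986*(18855 + (1/182)*7) = 33986*(18855 + 1/26) = 33986*(490231/26) = 8330495383/13 ≈ 6.4081e+8)
-I = -1*8330495383/13 = -8330495383/13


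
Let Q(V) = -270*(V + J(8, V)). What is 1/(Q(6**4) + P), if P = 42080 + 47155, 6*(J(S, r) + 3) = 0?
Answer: -1/259875 ≈ -3.8480e-6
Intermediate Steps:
J(S, r) = -3 (J(S, r) = -3 + (1/6)*0 = -3 + 0 = -3)
Q(V) = 810 - 270*V (Q(V) = -270*(V - 3) = -270*(-3 + V) = 810 - 270*V)
P = 89235
1/(Q(6**4) + P) = 1/((810 - 270*6**4) + 89235) = 1/((810 - 270*1296) + 89235) = 1/((810 - 349920) + 89235) = 1/(-349110 + 89235) = 1/(-259875) = -1/259875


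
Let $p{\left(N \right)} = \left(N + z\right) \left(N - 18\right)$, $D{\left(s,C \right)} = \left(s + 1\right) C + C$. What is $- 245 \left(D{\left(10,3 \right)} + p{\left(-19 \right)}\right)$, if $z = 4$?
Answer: $-144795$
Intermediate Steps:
$D{\left(s,C \right)} = C + C \left(1 + s\right)$ ($D{\left(s,C \right)} = \left(1 + s\right) C + C = C \left(1 + s\right) + C = C + C \left(1 + s\right)$)
$p{\left(N \right)} = \left(-18 + N\right) \left(4 + N\right)$ ($p{\left(N \right)} = \left(N + 4\right) \left(N - 18\right) = \left(4 + N\right) \left(-18 + N\right) = \left(-18 + N\right) \left(4 + N\right)$)
$- 245 \left(D{\left(10,3 \right)} + p{\left(-19 \right)}\right) = - 245 \left(3 \left(2 + 10\right) - \left(-194 - 361\right)\right) = - 245 \left(3 \cdot 12 + \left(-72 + 361 + 266\right)\right) = - 245 \left(36 + 555\right) = \left(-245\right) 591 = -144795$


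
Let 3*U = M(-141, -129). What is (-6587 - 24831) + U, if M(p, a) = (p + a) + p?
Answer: -31555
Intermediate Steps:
M(p, a) = a + 2*p (M(p, a) = (a + p) + p = a + 2*p)
U = -137 (U = (-129 + 2*(-141))/3 = (-129 - 282)/3 = (1/3)*(-411) = -137)
(-6587 - 24831) + U = (-6587 - 24831) - 137 = -31418 - 137 = -31555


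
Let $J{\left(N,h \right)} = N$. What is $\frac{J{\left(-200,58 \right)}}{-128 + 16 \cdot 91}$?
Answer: $- \frac{25}{166} \approx -0.1506$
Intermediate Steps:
$\frac{J{\left(-200,58 \right)}}{-128 + 16 \cdot 91} = - \frac{200}{-128 + 16 \cdot 91} = - \frac{200}{-128 + 1456} = - \frac{200}{1328} = \left(-200\right) \frac{1}{1328} = - \frac{25}{166}$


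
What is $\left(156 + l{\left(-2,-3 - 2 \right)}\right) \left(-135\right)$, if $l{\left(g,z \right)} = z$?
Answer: $-20385$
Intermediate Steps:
$\left(156 + l{\left(-2,-3 - 2 \right)}\right) \left(-135\right) = \left(156 - 5\right) \left(-135\right) = 151 \left(-135\right) = -20385$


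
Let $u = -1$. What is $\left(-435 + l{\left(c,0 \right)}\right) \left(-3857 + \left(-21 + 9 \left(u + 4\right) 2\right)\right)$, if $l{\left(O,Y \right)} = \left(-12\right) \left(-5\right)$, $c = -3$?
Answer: $1434000$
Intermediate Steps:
$l{\left(O,Y \right)} = 60$
$\left(-435 + l{\left(c,0 \right)}\right) \left(-3857 + \left(-21 + 9 \left(u + 4\right) 2\right)\right) = \left(-435 + 60\right) \left(-3857 - \left(21 - 9 \left(-1 + 4\right) 2\right)\right) = - 375 \left(-3857 - \left(21 - 9 \cdot 3 \cdot 2\right)\right) = - 375 \left(-3857 + \left(-21 + 9 \cdot 6\right)\right) = - 375 \left(-3857 + \left(-21 + 54\right)\right) = - 375 \left(-3857 + 33\right) = \left(-375\right) \left(-3824\right) = 1434000$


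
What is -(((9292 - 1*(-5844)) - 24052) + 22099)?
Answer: -13183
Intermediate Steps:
-(((9292 - 1*(-5844)) - 24052) + 22099) = -(((9292 + 5844) - 24052) + 22099) = -((15136 - 24052) + 22099) = -(-8916 + 22099) = -1*13183 = -13183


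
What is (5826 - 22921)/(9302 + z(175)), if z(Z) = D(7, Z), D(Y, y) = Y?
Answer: -17095/9309 ≈ -1.8364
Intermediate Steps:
z(Z) = 7
(5826 - 22921)/(9302 + z(175)) = (5826 - 22921)/(9302 + 7) = -17095/9309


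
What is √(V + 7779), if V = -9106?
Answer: I*√1327 ≈ 36.428*I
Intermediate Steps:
√(V + 7779) = √(-9106 + 7779) = √(-1327) = I*√1327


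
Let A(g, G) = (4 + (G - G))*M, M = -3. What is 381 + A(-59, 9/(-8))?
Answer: 369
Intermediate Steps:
A(g, G) = -12 (A(g, G) = (4 + (G - G))*(-3) = (4 + 0)*(-3) = 4*(-3) = -12)
381 + A(-59, 9/(-8)) = 381 - 12 = 369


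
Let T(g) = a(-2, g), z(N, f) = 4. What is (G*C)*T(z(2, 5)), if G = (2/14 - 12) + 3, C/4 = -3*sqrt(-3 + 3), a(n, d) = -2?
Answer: 0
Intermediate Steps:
T(g) = -2
C = 0 (C = 4*(-3*sqrt(-3 + 3)) = 4*(-3*sqrt(0)) = 4*(-3*0) = 4*0 = 0)
G = -62/7 (G = (2*(1/14) - 12) + 3 = (1/7 - 12) + 3 = -83/7 + 3 = -62/7 ≈ -8.8571)
(G*C)*T(z(2, 5)) = -62/7*0*(-2) = 0*(-2) = 0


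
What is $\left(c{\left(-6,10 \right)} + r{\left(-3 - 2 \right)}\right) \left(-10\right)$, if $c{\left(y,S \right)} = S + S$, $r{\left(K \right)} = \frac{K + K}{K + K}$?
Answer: $-210$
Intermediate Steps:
$r{\left(K \right)} = 1$ ($r{\left(K \right)} = \frac{2 K}{2 K} = 2 K \frac{1}{2 K} = 1$)
$c{\left(y,S \right)} = 2 S$
$\left(c{\left(-6,10 \right)} + r{\left(-3 - 2 \right)}\right) \left(-10\right) = \left(2 \cdot 10 + 1\right) \left(-10\right) = \left(20 + 1\right) \left(-10\right) = 21 \left(-10\right) = -210$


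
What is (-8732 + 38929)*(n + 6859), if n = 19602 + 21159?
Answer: 1437981140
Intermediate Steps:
n = 40761
(-8732 + 38929)*(n + 6859) = (-8732 + 38929)*(40761 + 6859) = 30197*47620 = 1437981140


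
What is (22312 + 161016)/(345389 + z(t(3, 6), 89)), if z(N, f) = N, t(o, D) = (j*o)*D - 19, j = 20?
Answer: 91664/172865 ≈ 0.53026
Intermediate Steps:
t(o, D) = -19 + 20*D*o (t(o, D) = (20*o)*D - 19 = 20*D*o - 19 = -19 + 20*D*o)
(22312 + 161016)/(345389 + z(t(3, 6), 89)) = (22312 + 161016)/(345389 + (-19 + 20*6*3)) = 183328/(345389 + (-19 + 360)) = 183328/(345389 + 341) = 183328/345730 = 183328*(1/345730) = 91664/172865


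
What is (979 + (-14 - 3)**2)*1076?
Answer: 1364368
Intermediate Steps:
(979 + (-14 - 3)**2)*1076 = (979 + (-17)**2)*1076 = (979 + 289)*1076 = 1268*1076 = 1364368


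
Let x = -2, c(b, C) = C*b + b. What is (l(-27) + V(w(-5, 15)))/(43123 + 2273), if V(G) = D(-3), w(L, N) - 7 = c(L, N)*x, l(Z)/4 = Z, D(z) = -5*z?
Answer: -31/15132 ≈ -0.0020486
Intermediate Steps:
c(b, C) = b + C*b
l(Z) = 4*Z
w(L, N) = 7 - 2*L*(1 + N) (w(L, N) = 7 + (L*(1 + N))*(-2) = 7 - 2*L*(1 + N))
V(G) = 15 (V(G) = -5*(-3) = 15)
(l(-27) + V(w(-5, 15)))/(43123 + 2273) = (4*(-27) + 15)/(43123 + 2273) = (-108 + 15)/45396 = -93*1/45396 = -31/15132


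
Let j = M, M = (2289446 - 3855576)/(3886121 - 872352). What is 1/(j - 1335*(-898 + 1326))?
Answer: -3013769/1722008897350 ≈ -1.7501e-6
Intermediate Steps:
M = -1566130/3013769 ≈ -0.51966
j = -1566130/3013769 ≈ -0.51966
1/(j - 1335*(-898 + 1326)) = 1/(-1566130/3013769 - 1335*(-898 + 1326)) = 1/(-1566130/3013769 - 1335*428) = 1/(-1566130/3013769 - 571380) = 1/(-1722008897350/3013769) = -3013769/1722008897350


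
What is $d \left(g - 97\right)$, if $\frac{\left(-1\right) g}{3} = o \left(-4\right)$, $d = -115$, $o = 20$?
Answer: $-16445$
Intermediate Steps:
$g = 240$ ($g = - 3 \cdot 20 \left(-4\right) = \left(-3\right) \left(-80\right) = 240$)
$d \left(g - 97\right) = - 115 \left(240 - 97\right) = \left(-115\right) 143 = -16445$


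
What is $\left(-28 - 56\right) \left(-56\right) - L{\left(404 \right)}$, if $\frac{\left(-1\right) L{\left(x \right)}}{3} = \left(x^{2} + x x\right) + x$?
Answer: $985212$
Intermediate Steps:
$L{\left(x \right)} = - 6 x^{2} - 3 x$ ($L{\left(x \right)} = - 3 \left(\left(x^{2} + x x\right) + x\right) = - 3 \left(\left(x^{2} + x^{2}\right) + x\right) = - 3 \left(2 x^{2} + x\right) = - 3 \left(x + 2 x^{2}\right) = - 6 x^{2} - 3 x$)
$\left(-28 - 56\right) \left(-56\right) - L{\left(404 \right)} = \left(-28 - 56\right) \left(-56\right) - \left(-3\right) 404 \left(1 + 2 \cdot 404\right) = \left(-84\right) \left(-56\right) - \left(-3\right) 404 \left(1 + 808\right) = 4704 - \left(-3\right) 404 \cdot 809 = 4704 - -980508 = 4704 + 980508 = 985212$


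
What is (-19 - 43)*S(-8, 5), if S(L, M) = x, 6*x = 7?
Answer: -217/3 ≈ -72.333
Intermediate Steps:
x = 7/6 (x = (⅙)*7 = 7/6 ≈ 1.1667)
S(L, M) = 7/6
(-19 - 43)*S(-8, 5) = (-19 - 43)*(7/6) = -62*7/6 = -217/3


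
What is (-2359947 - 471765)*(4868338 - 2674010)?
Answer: -6213704929536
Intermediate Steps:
(-2359947 - 471765)*(4868338 - 2674010) = -2831712*2194328 = -6213704929536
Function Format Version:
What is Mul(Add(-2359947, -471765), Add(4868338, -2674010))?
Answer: -6213704929536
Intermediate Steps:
Mul(Add(-2359947, -471765), Add(4868338, -2674010)) = Mul(-2831712, 2194328) = -6213704929536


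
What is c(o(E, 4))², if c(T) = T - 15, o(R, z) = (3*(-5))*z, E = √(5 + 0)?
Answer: 5625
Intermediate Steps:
E = √5 ≈ 2.2361
o(R, z) = -15*z
c(T) = -15 + T
c(o(E, 4))² = (-15 - 15*4)² = (-15 - 60)² = (-75)² = 5625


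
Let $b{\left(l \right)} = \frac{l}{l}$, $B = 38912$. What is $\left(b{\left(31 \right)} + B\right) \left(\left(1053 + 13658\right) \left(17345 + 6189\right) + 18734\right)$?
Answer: $13472747127504$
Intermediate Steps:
$b{\left(l \right)} = 1$
$\left(b{\left(31 \right)} + B\right) \left(\left(1053 + 13658\right) \left(17345 + 6189\right) + 18734\right) = \left(1 + 38912\right) \left(\left(1053 + 13658\right) \left(17345 + 6189\right) + 18734\right) = 38913 \left(14711 \cdot 23534 + 18734\right) = 38913 \left(346208674 + 18734\right) = 38913 \cdot 346227408 = 13472747127504$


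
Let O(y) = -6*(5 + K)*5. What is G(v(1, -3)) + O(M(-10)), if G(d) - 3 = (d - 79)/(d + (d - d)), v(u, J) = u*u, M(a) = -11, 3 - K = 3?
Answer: -225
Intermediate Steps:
K = 0 (K = 3 - 1*3 = 3 - 3 = 0)
v(u, J) = u²
G(d) = 3 + (-79 + d)/d (G(d) = 3 + (d - 79)/(d + (d - d)) = 3 + (-79 + d)/(d + 0) = 3 + (-79 + d)/d)
O(y) = -150 (O(y) = -6*(5 + 0)*5 = -6*5*5 = -30*5 = -150)
G(v(1, -3)) + O(M(-10)) = (4 - 79/(1²)) - 150 = (4 - 79/1) - 150 = (4 - 79*1) - 150 = (4 - 79) - 150 = -75 - 150 = -225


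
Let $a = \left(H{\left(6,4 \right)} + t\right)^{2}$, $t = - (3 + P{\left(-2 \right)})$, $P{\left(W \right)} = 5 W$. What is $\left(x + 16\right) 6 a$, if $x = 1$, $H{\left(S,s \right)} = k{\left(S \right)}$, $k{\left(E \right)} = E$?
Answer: $17238$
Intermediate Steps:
$H{\left(S,s \right)} = S$
$t = 7$ ($t = - (3 + 5 \left(-2\right)) = - (3 - 10) = \left(-1\right) \left(-7\right) = 7$)
$a = 169$ ($a = \left(6 + 7\right)^{2} = 13^{2} = 169$)
$\left(x + 16\right) 6 a = \left(1 + 16\right) 6 \cdot 169 = 17 \cdot 6 \cdot 169 = 102 \cdot 169 = 17238$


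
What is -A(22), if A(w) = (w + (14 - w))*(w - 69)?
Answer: 658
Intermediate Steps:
A(w) = -966 + 14*w (A(w) = 14*(-69 + w) = -966 + 14*w)
-A(22) = -(-966 + 14*22) = -(-966 + 308) = -1*(-658) = 658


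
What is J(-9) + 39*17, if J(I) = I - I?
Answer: 663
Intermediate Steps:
J(I) = 0
J(-9) + 39*17 = 0 + 39*17 = 0 + 663 = 663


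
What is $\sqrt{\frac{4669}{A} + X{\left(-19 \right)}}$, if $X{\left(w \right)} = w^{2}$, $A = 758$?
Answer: $\frac{51 \sqrt{81106}}{758} \approx 19.161$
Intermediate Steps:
$\sqrt{\frac{4669}{A} + X{\left(-19 \right)}} = \sqrt{\frac{4669}{758} + \left(-19\right)^{2}} = \sqrt{4669 \cdot \frac{1}{758} + 361} = \sqrt{\frac{4669}{758} + 361} = \sqrt{\frac{278307}{758}} = \frac{51 \sqrt{81106}}{758}$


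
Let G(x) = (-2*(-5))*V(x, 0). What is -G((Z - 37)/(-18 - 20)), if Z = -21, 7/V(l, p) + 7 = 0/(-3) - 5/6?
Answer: 420/47 ≈ 8.9362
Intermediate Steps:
V(l, p) = -42/47 (V(l, p) = 7/(-7 + (0/(-3) - 5/6)) = 7/(-7 + (0*(-⅓) - 5*⅙)) = 7/(-7 + (0 - ⅚)) = 7/(-7 - ⅚) = 7/(-47/6) = 7*(-6/47) = -42/47)
G(x) = -420/47 (G(x) = -2*(-5)*(-42/47) = 10*(-42/47) = -420/47)
-G((Z - 37)/(-18 - 20)) = -1*(-420/47) = 420/47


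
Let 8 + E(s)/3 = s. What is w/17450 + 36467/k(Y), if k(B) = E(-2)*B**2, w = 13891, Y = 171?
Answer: 577462639/765383175 ≈ 0.75448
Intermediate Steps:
E(s) = -24 + 3*s
k(B) = -30*B**2 (k(B) = (-24 + 3*(-2))*B**2 = (-24 - 6)*B**2 = -30*B**2)
w/17450 + 36467/k(Y) = 13891/17450 + 36467/((-30*171**2)) = 13891*(1/17450) + 36467/((-30*29241)) = 13891/17450 + 36467/(-877230) = 13891/17450 + 36467*(-1/877230) = 13891/17450 - 36467/877230 = 577462639/765383175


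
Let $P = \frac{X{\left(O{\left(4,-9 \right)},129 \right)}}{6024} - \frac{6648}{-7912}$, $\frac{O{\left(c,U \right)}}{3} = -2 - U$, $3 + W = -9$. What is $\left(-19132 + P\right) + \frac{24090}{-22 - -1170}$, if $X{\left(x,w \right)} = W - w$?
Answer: $- \frac{10891986709833}{569956744} \approx -19110.0$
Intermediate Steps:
$W = -12$ ($W = -3 - 9 = -12$)
$O{\left(c,U \right)} = -6 - 3 U$ ($O{\left(c,U \right)} = 3 \left(-2 - U\right) = -6 - 3 U$)
$X{\left(x,w \right)} = -12 - w$
$P = \frac{1622165}{1985912}$ ($P = \frac{-12 - 129}{6024} - \frac{6648}{-7912} = \left(-12 - 129\right) \frac{1}{6024} - - \frac{831}{989} = \left(-141\right) \frac{1}{6024} + \frac{831}{989} = - \frac{47}{2008} + \frac{831}{989} = \frac{1622165}{1985912} \approx 0.81684$)
$\left(-19132 + P\right) + \frac{24090}{-22 - -1170} = \left(-19132 + \frac{1622165}{1985912}\right) + \frac{24090}{-22 - -1170} = - \frac{37992846219}{1985912} + \frac{24090}{-22 + 1170} = - \frac{37992846219}{1985912} + \frac{24090}{1148} = - \frac{37992846219}{1985912} + 24090 \cdot \frac{1}{1148} = - \frac{37992846219}{1985912} + \frac{12045}{574} = - \frac{10891986709833}{569956744}$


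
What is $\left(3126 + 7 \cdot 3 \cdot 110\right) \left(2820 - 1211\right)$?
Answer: $8746524$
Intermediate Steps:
$\left(3126 + 7 \cdot 3 \cdot 110\right) \left(2820 - 1211\right) = \left(3126 + 21 \cdot 110\right) 1609 = \left(3126 + 2310\right) 1609 = 5436 \cdot 1609 = 8746524$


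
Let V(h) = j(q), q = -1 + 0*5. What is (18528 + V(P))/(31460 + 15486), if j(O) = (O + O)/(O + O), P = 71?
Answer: 18529/46946 ≈ 0.39469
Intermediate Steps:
q = -1 (q = -1 + 0 = -1)
j(O) = 1 (j(O) = (2*O)/((2*O)) = (2*O)*(1/(2*O)) = 1)
V(h) = 1
(18528 + V(P))/(31460 + 15486) = (18528 + 1)/(31460 + 15486) = 18529/46946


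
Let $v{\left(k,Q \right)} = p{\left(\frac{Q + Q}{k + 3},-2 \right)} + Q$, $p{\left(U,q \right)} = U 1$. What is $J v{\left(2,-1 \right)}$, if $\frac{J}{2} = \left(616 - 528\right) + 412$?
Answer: $-1400$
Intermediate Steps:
$p{\left(U,q \right)} = U$
$v{\left(k,Q \right)} = Q + \frac{2 Q}{3 + k}$ ($v{\left(k,Q \right)} = \frac{Q + Q}{k + 3} + Q = \frac{2 Q}{3 + k} + Q = Q + \frac{2 Q}{3 + k}$)
$J = 1000$ ($J = 2 \left(\left(616 - 528\right) + 412\right) = 2 \left(88 + 412\right) = 2 \cdot 500 = 1000$)
$J v{\left(2,-1 \right)} = 1000 \left(- \frac{5 + 2}{3 + 2}\right) = 1000 \left(\left(-1\right) \frac{1}{5} \cdot 7\right) = 1000 \left(- \frac{7}{5}\right) = -1400$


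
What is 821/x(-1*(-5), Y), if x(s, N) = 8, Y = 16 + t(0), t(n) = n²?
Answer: 821/8 ≈ 102.63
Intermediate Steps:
Y = 16 (Y = 16 + 0² = 16 + 0 = 16)
821/x(-1*(-5), Y) = 821/8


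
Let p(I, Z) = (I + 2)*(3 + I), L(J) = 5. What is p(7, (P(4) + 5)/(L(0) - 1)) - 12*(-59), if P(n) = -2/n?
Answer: 798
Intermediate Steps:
p(I, Z) = (2 + I)*(3 + I)
p(7, (P(4) + 5)/(L(0) - 1)) - 12*(-59) = (6 + 7² + 5*7) - 12*(-59) = (6 + 49 + 35) + 708 = 90 + 708 = 798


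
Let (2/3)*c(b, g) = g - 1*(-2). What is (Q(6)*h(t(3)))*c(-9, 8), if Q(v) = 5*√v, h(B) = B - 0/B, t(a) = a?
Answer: 225*√6 ≈ 551.13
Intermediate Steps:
h(B) = B (h(B) = B - 1*0 = B + 0 = B)
c(b, g) = 3 + 3*g/2 (c(b, g) = 3*(g - 1*(-2))/2 = 3*(g + 2)/2 = 3*(2 + g)/2 = 3 + 3*g/2)
(Q(6)*h(t(3)))*c(-9, 8) = ((5*√6)*3)*(3 + (3/2)*8) = (15*√6)*(3 + 12) = (15*√6)*15 = 225*√6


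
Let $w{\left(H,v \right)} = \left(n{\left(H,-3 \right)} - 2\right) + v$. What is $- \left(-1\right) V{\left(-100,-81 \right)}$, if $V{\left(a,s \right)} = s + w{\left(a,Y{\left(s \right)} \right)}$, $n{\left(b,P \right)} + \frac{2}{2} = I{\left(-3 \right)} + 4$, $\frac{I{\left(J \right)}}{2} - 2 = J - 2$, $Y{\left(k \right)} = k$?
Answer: $-167$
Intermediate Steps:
$I{\left(J \right)} = 2 J$ ($I{\left(J \right)} = 4 + 2 \left(J - 2\right) = 4 + 2 \left(-2 + J\right) = 4 + \left(-4 + 2 J\right) = 2 J$)
$n{\left(b,P \right)} = -3$ ($n{\left(b,P \right)} = -1 + \left(2 \left(-3\right) + 4\right) = -1 + \left(-6 + 4\right) = -1 - 2 = -3$)
$w{\left(H,v \right)} = -5 + v$ ($w{\left(H,v \right)} = \left(-3 - 2\right) + v = -5 + v$)
$V{\left(a,s \right)} = -5 + 2 s$ ($V{\left(a,s \right)} = s + \left(-5 + s\right) = -5 + 2 s$)
$- \left(-1\right) V{\left(-100,-81 \right)} = - \left(-1\right) \left(-5 + 2 \left(-81\right)\right) = - \left(-1\right) \left(-5 - 162\right) = - \left(-1\right) \left(-167\right) = \left(-1\right) 167 = -167$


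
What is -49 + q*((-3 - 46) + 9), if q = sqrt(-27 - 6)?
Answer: -49 - 40*I*sqrt(33) ≈ -49.0 - 229.78*I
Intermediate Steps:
q = I*sqrt(33) (q = sqrt(-33) = I*sqrt(33) ≈ 5.7446*I)
-49 + q*((-3 - 46) + 9) = -49 + (I*sqrt(33))*((-3 - 46) + 9) = -49 + (I*sqrt(33))*(-49 + 9) = -49 + (I*sqrt(33))*(-40) = -49 - 40*I*sqrt(33)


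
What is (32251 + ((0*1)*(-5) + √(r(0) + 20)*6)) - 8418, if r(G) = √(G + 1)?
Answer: 23833 + 6*√21 ≈ 23861.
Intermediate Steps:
r(G) = √(1 + G)
(32251 + ((0*1)*(-5) + √(r(0) + 20)*6)) - 8418 = (32251 + ((0*1)*(-5) + √(√(1 + 0) + 20)*6)) - 8418 = (32251 + (0*(-5) + √(√1 + 20)*6)) - 8418 = (32251 + (0 + √(1 + 20)*6)) - 8418 = (32251 + (0 + √21*6)) - 8418 = (32251 + (0 + 6*√21)) - 8418 = (32251 + 6*√21) - 8418 = 23833 + 6*√21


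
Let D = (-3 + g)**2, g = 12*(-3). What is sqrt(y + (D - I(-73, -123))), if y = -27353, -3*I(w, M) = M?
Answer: I*sqrt(25873) ≈ 160.85*I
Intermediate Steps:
g = -36
I(w, M) = -M/3
D = 1521 (D = (-3 - 36)**2 = (-39)**2 = 1521)
sqrt(y + (D - I(-73, -123))) = sqrt(-27353 + (1521 - (-1)*(-123)/3)) = sqrt(-27353 + (1521 - 1*41)) = sqrt(-27353 + (1521 - 41)) = sqrt(-27353 + 1480) = sqrt(-25873) = I*sqrt(25873)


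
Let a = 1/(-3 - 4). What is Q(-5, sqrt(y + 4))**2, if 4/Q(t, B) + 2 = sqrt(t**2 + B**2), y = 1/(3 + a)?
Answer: 1600/(20 - sqrt(2935))**2 ≈ 1.3699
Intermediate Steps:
a = -1/7 (a = 1/(-7) = -1/7 ≈ -0.14286)
y = 7/20 (y = 1/(3 - 1/7) = 1/(20/7) = 7/20 ≈ 0.35000)
Q(t, B) = 4/(-2 + sqrt(B**2 + t**2)) (Q(t, B) = 4/(-2 + sqrt(t**2 + B**2)) = 4/(-2 + sqrt(B**2 + t**2)))
Q(-5, sqrt(y + 4))**2 = (4/(-2 + sqrt((sqrt(7/20 + 4))**2 + (-5)**2)))**2 = (4/(-2 + sqrt((sqrt(87/20))**2 + 25)))**2 = (4/(-2 + sqrt((sqrt(435)/10)**2 + 25)))**2 = (4/(-2 + sqrt(87/20 + 25)))**2 = (4/(-2 + sqrt(587/20)))**2 = (4/(-2 + sqrt(2935)/10))**2 = 16/(-2 + sqrt(2935)/10)**2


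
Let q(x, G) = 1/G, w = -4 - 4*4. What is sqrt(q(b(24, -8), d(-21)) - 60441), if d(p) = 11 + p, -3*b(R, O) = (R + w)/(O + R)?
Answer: I*sqrt(6044110)/10 ≈ 245.85*I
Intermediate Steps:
w = -20 (w = -4 - 16 = -20)
b(R, O) = -(-20 + R)/(3*(O + R)) (b(R, O) = -(R - 20)/(3*(O + R)) = -(-20 + R)/(3*(O + R)))
sqrt(q(b(24, -8), d(-21)) - 60441) = sqrt(1/(11 - 21) - 60441) = sqrt(1/(-10) - 60441) = sqrt(-1/10 - 60441) = sqrt(-604411/10) = I*sqrt(6044110)/10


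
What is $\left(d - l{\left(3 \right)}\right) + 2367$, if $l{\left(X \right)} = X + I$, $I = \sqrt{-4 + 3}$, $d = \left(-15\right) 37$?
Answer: $1809 - i \approx 1809.0 - 1.0 i$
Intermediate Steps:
$d = -555$
$I = i$ ($I = \sqrt{-1} = i \approx 1.0 i$)
$l{\left(X \right)} = i + X$ ($l{\left(X \right)} = X + i = i + X$)
$\left(d - l{\left(3 \right)}\right) + 2367 = \left(-555 - \left(i + 3\right)\right) + 2367 = \left(-555 - \left(3 + i\right)\right) + 2367 = \left(-558 - i\right) + 2367 = 1809 - i$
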